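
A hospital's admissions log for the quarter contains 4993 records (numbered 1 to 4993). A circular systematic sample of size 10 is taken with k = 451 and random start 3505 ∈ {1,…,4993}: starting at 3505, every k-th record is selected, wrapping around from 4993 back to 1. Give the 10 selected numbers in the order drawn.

Selection 1: 3505
Selection 2: 3505 + 451 = 3956
Selection 3: 3956 + 451 = 4407
Selection 4: 4407 + 451 = 4858
Selection 5: 4858 + 451 = 5309 → 5309 − 4993 = 316
Selection 6: 316 + 451 = 767
Selection 7: 767 + 451 = 1218
Selection 8: 1218 + 451 = 1669
Selection 9: 1669 + 451 = 2120
Selection 10: 2120 + 451 = 2571

3505, 3956, 4407, 4858, 316, 767, 1218, 1669, 2120, 2571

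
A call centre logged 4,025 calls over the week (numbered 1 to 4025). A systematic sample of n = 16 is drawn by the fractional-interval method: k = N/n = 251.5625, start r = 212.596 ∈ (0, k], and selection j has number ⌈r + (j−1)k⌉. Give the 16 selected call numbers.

213, 465, 716, 968, 1219, 1471, 1722, 1974, 2226, 2477, 2729, 2980, 3232, 3483, 3735, 3987

j=1: r + 0k = 212.596 → ⌈·⌉ = 213
j=2: r + 1k = 464.1585 → ⌈·⌉ = 465
j=3: r + 2k = 715.721 → ⌈·⌉ = 716
j=4: r + 3k = 967.2835 → ⌈·⌉ = 968
j=5: r + 4k = 1218.846 → ⌈·⌉ = 1219
j=6: r + 5k = 1470.4085 → ⌈·⌉ = 1471
j=7: r + 6k = 1721.971 → ⌈·⌉ = 1722
j=8: r + 7k = 1973.5335 → ⌈·⌉ = 1974
j=9: r + 8k = 2225.096 → ⌈·⌉ = 2226
j=10: r + 9k = 2476.6585 → ⌈·⌉ = 2477
j=11: r + 10k = 2728.221 → ⌈·⌉ = 2729
j=12: r + 11k = 2979.7835 → ⌈·⌉ = 2980
j=13: r + 12k = 3231.346 → ⌈·⌉ = 3232
j=14: r + 13k = 3482.9085 → ⌈·⌉ = 3483
j=15: r + 14k = 3734.471 → ⌈·⌉ = 3735
j=16: r + 15k = 3986.0335 → ⌈·⌉ = 3987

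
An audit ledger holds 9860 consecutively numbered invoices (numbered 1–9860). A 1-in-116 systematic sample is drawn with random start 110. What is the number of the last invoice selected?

k = 116
85th selection = r + (85−1)·k = 110 + 84×116 = 110 + 9744 = 9854

9854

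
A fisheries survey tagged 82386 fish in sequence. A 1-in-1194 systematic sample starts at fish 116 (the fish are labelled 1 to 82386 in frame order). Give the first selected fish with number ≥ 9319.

k = 1194
Steps past start: ⌈(9319 − 116)/1194⌉ = ⌈9203/1194⌉ = 8
Selected fish: 116 + 8×1194 = 9668

9668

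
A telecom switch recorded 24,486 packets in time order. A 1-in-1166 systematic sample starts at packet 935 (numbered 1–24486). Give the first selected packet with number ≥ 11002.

11429

k = 1166
Steps past start: ⌈(11002 − 935)/1166⌉ = ⌈10067/1166⌉ = 9
Selected packet: 935 + 9×1166 = 11429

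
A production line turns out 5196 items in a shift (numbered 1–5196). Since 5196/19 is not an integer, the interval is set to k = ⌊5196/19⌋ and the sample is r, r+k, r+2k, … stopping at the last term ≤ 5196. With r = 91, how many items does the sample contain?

k = ⌊5196/19⌋ = 273
Achieved size = ⌊(5196 − 91)/273⌋ + 1 = ⌊5105/273⌋ + 1 = 18 + 1 = 19
(last selection: 91 + 18×273 = 5005 ≤ 5196; next would be 5278 > 5196)

19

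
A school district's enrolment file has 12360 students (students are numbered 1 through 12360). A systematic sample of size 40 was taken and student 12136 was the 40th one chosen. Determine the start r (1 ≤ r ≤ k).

85

k = 12360/40 = 309
r = 12136 − (40−1)×309 = 12136 − 12051 = 85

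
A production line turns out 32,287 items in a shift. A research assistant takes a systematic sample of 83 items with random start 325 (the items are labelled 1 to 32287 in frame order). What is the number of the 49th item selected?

18997

k = 32287/83 = 389
49th selection = r + (49−1)·k = 325 + 48×389 = 325 + 18672 = 18997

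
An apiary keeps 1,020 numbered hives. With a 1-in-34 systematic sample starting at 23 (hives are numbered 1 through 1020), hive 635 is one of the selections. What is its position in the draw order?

19

k = 34
position = (635 − 23)/34 + 1 = 612/34 + 1 = 18 + 1 = 19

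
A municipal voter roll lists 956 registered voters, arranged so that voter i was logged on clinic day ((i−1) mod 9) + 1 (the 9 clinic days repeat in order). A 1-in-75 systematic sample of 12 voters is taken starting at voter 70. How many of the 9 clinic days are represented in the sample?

Consecutive selections differ by k = 75, so their clinic day numbers differ by 75 mod 9 = 3.
gcd(75, 9) = 3, so the sample visits 9/3 = 3 distinct residues mod 9.
Start 70 is clinic day 7; the clinic days hit are 1, 4, 7.

3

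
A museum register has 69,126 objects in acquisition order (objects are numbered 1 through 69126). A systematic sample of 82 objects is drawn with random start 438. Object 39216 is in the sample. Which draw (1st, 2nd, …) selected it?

k = 69126/82 = 843
position = (39216 − 438)/843 + 1 = 38778/843 + 1 = 46 + 1 = 47

47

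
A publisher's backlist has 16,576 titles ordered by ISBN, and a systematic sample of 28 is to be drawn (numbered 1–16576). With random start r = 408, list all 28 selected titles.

408, 1000, 1592, 2184, 2776, 3368, 3960, 4552, 5144, 5736, 6328, 6920, 7512, 8104, 8696, 9288, 9880, 10472, 11064, 11656, 12248, 12840, 13432, 14024, 14616, 15208, 15800, 16392

k = N/n = 16576/28 = 592
title 1: 408
title 2: 408 + 592 = 1000
title 3: 1000 + 592 = 1592
title 4: 1592 + 592 = 2184
title 5: 2184 + 592 = 2776
title 6: 2776 + 592 = 3368
title 7: 3368 + 592 = 3960
title 8: 3960 + 592 = 4552
title 9: 4552 + 592 = 5144
title 10: 5144 + 592 = 5736
title 11: 5736 + 592 = 6328
title 12: 6328 + 592 = 6920
title 13: 6920 + 592 = 7512
title 14: 7512 + 592 = 8104
title 15: 8104 + 592 = 8696
title 16: 8696 + 592 = 9288
title 17: 9288 + 592 = 9880
title 18: 9880 + 592 = 10472
title 19: 10472 + 592 = 11064
title 20: 11064 + 592 = 11656
title 21: 11656 + 592 = 12248
title 22: 12248 + 592 = 12840
title 23: 12840 + 592 = 13432
title 24: 13432 + 592 = 14024
title 25: 14024 + 592 = 14616
title 26: 14616 + 592 = 15208
title 27: 15208 + 592 = 15800
title 28: 15800 + 592 = 16392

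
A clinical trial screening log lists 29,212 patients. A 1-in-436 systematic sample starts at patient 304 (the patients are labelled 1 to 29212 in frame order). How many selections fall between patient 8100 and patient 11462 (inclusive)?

k = 436
First selection ≥ 8100: 304 + ⌈(8100−304)/436⌉·436 = 304 + 18×436 = 8152
Last selection ≤ 11462: 304 + ⌊(11462−304)/436⌋·436 = 304 + 25×436 = 11204
Count = 25 − 18 + 1 = 8

8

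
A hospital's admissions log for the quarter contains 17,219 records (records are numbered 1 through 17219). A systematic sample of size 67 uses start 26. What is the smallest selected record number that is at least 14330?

14418

k = 17219/67 = 257
Steps past start: ⌈(14330 − 26)/257⌉ = ⌈14304/257⌉ = 56
Selected record: 26 + 56×257 = 14418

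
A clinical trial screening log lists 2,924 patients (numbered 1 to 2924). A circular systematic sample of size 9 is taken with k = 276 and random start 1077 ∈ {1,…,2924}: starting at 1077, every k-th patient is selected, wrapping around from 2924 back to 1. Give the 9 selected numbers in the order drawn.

Selection 1: 1077
Selection 2: 1077 + 276 = 1353
Selection 3: 1353 + 276 = 1629
Selection 4: 1629 + 276 = 1905
Selection 5: 1905 + 276 = 2181
Selection 6: 2181 + 276 = 2457
Selection 7: 2457 + 276 = 2733
Selection 8: 2733 + 276 = 3009 → 3009 − 2924 = 85
Selection 9: 85 + 276 = 361

1077, 1353, 1629, 1905, 2181, 2457, 2733, 85, 361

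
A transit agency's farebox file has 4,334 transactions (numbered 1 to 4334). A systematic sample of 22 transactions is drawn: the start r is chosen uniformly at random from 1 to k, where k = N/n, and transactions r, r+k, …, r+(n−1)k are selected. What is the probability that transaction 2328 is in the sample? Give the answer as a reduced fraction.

1/197

k = 4334/22 = 197.
Transaction 2328 is selected iff r ≡ 2328 (mod 197); exactly one such r in {1,…,197}.
Inclusion probability = 1/197.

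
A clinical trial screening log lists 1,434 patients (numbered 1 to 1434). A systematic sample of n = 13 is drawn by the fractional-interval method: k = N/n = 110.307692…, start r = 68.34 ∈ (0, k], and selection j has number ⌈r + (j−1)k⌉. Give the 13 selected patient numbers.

69, 179, 289, 400, 510, 620, 731, 841, 951, 1062, 1172, 1282, 1393

j=1: r + 0k = 68.34 → ⌈·⌉ = 69
j=2: r + 1k = 178.647692… → ⌈·⌉ = 179
j=3: r + 2k = 288.955384… → ⌈·⌉ = 289
j=4: r + 3k = 399.263076… → ⌈·⌉ = 400
j=5: r + 4k = 509.570769… → ⌈·⌉ = 510
j=6: r + 5k = 619.878461… → ⌈·⌉ = 620
j=7: r + 6k = 730.186153… → ⌈·⌉ = 731
j=8: r + 7k = 840.493846… → ⌈·⌉ = 841
j=9: r + 8k = 950.801538… → ⌈·⌉ = 951
j=10: r + 9k = 1061.109230… → ⌈·⌉ = 1062
j=11: r + 10k = 1171.416923… → ⌈·⌉ = 1172
j=12: r + 11k = 1281.724615… → ⌈·⌉ = 1282
j=13: r + 12k = 1392.032307… → ⌈·⌉ = 1393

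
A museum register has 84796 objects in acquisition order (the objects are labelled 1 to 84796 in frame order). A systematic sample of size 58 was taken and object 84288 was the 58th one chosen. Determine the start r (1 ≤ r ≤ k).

k = 84796/58 = 1462
r = 84288 − (58−1)×1462 = 84288 − 83334 = 954

954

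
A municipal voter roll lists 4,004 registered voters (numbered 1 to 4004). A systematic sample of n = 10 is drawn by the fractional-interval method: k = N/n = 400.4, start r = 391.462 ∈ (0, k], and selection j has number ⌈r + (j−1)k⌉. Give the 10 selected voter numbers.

j=1: r + 0k = 391.462 → ⌈·⌉ = 392
j=2: r + 1k = 791.862 → ⌈·⌉ = 792
j=3: r + 2k = 1192.262 → ⌈·⌉ = 1193
j=4: r + 3k = 1592.662 → ⌈·⌉ = 1593
j=5: r + 4k = 1993.062 → ⌈·⌉ = 1994
j=6: r + 5k = 2393.462 → ⌈·⌉ = 2394
j=7: r + 6k = 2793.862 → ⌈·⌉ = 2794
j=8: r + 7k = 3194.262 → ⌈·⌉ = 3195
j=9: r + 8k = 3594.662 → ⌈·⌉ = 3595
j=10: r + 9k = 3995.062 → ⌈·⌉ = 3996

392, 792, 1193, 1593, 1994, 2394, 2794, 3195, 3595, 3996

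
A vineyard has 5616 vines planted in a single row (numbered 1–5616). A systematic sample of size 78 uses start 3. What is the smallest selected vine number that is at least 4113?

4179

k = 5616/78 = 72
Steps past start: ⌈(4113 − 3)/72⌉ = ⌈4110/72⌉ = 58
Selected vine: 3 + 58×72 = 4179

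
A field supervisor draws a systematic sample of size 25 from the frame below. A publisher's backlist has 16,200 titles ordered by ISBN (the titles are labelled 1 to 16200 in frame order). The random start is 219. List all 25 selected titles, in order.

k = N/n = 16200/25 = 648
title 1: 219
title 2: 219 + 648 = 867
title 3: 867 + 648 = 1515
title 4: 1515 + 648 = 2163
title 5: 2163 + 648 = 2811
title 6: 2811 + 648 = 3459
title 7: 3459 + 648 = 4107
title 8: 4107 + 648 = 4755
title 9: 4755 + 648 = 5403
title 10: 5403 + 648 = 6051
title 11: 6051 + 648 = 6699
title 12: 6699 + 648 = 7347
title 13: 7347 + 648 = 7995
title 14: 7995 + 648 = 8643
title 15: 8643 + 648 = 9291
title 16: 9291 + 648 = 9939
title 17: 9939 + 648 = 10587
title 18: 10587 + 648 = 11235
title 19: 11235 + 648 = 11883
title 20: 11883 + 648 = 12531
title 21: 12531 + 648 = 13179
title 22: 13179 + 648 = 13827
title 23: 13827 + 648 = 14475
title 24: 14475 + 648 = 15123
title 25: 15123 + 648 = 15771

219, 867, 1515, 2163, 2811, 3459, 4107, 4755, 5403, 6051, 6699, 7347, 7995, 8643, 9291, 9939, 10587, 11235, 11883, 12531, 13179, 13827, 14475, 15123, 15771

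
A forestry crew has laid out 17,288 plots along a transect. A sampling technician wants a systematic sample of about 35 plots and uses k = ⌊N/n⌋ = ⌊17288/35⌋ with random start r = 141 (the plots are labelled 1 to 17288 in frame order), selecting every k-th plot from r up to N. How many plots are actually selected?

k = ⌊17288/35⌋ = 493
Achieved size = ⌊(17288 − 141)/493⌋ + 1 = ⌊17147/493⌋ + 1 = 34 + 1 = 35
(last selection: 141 + 34×493 = 16903 ≤ 17288; next would be 17396 > 17288)

35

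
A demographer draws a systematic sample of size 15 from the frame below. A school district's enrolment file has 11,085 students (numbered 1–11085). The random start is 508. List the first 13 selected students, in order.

508, 1247, 1986, 2725, 3464, 4203, 4942, 5681, 6420, 7159, 7898, 8637, 9376

k = N/n = 11085/15 = 739
student 1: 508
student 2: 508 + 739 = 1247
student 3: 1247 + 739 = 1986
student 4: 1986 + 739 = 2725
student 5: 2725 + 739 = 3464
student 6: 3464 + 739 = 4203
student 7: 4203 + 739 = 4942
student 8: 4942 + 739 = 5681
student 9: 5681 + 739 = 6420
student 10: 6420 + 739 = 7159
student 11: 7159 + 739 = 7898
student 12: 7898 + 739 = 8637
student 13: 8637 + 739 = 9376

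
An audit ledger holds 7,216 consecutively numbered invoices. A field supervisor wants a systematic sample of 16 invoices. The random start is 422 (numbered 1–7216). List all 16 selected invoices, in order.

k = N/n = 7216/16 = 451
invoice 1: 422
invoice 2: 422 + 451 = 873
invoice 3: 873 + 451 = 1324
invoice 4: 1324 + 451 = 1775
invoice 5: 1775 + 451 = 2226
invoice 6: 2226 + 451 = 2677
invoice 7: 2677 + 451 = 3128
invoice 8: 3128 + 451 = 3579
invoice 9: 3579 + 451 = 4030
invoice 10: 4030 + 451 = 4481
invoice 11: 4481 + 451 = 4932
invoice 12: 4932 + 451 = 5383
invoice 13: 5383 + 451 = 5834
invoice 14: 5834 + 451 = 6285
invoice 15: 6285 + 451 = 6736
invoice 16: 6736 + 451 = 7187

422, 873, 1324, 1775, 2226, 2677, 3128, 3579, 4030, 4481, 4932, 5383, 5834, 6285, 6736, 7187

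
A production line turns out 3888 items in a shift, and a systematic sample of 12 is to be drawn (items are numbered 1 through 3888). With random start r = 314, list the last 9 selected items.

1286, 1610, 1934, 2258, 2582, 2906, 3230, 3554, 3878

k = N/n = 3888/12 = 324
4th selection = 314 + 3×324 = 1286
5th: 1286 + 324 = 1610
6th: 1610 + 324 = 1934
7th: 1934 + 324 = 2258
8th: 2258 + 324 = 2582
9th: 2582 + 324 = 2906
10th: 2906 + 324 = 3230
11th: 3230 + 324 = 3554
12th: 3554 + 324 = 3878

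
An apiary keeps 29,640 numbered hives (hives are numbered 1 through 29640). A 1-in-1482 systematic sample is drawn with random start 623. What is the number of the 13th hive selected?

k = 1482
13th selection = r + (13−1)·k = 623 + 12×1482 = 623 + 17784 = 18407

18407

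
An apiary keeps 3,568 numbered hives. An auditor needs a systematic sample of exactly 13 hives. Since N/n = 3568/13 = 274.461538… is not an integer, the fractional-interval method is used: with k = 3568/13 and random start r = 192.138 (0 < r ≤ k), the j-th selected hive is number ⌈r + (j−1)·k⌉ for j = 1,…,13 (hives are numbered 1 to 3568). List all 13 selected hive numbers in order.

j=1: r + 0k = 192.138 → ⌈·⌉ = 193
j=2: r + 1k = 466.599538… → ⌈·⌉ = 467
j=3: r + 2k = 741.061076… → ⌈·⌉ = 742
j=4: r + 3k = 1015.522615… → ⌈·⌉ = 1016
j=5: r + 4k = 1289.984153… → ⌈·⌉ = 1290
j=6: r + 5k = 1564.445692… → ⌈·⌉ = 1565
j=7: r + 6k = 1838.907230… → ⌈·⌉ = 1839
j=8: r + 7k = 2113.368769… → ⌈·⌉ = 2114
j=9: r + 8k = 2387.830307… → ⌈·⌉ = 2388
j=10: r + 9k = 2662.291846… → ⌈·⌉ = 2663
j=11: r + 10k = 2936.753384… → ⌈·⌉ = 2937
j=12: r + 11k = 3211.214923… → ⌈·⌉ = 3212
j=13: r + 12k = 3485.676461… → ⌈·⌉ = 3486

193, 467, 742, 1016, 1290, 1565, 1839, 2114, 2388, 2663, 2937, 3212, 3486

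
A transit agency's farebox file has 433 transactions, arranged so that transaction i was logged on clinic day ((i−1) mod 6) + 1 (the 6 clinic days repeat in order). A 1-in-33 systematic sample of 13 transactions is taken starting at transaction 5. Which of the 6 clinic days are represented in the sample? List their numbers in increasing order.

Consecutive selections differ by k = 33, so their clinic day numbers differ by 33 mod 6 = 3.
gcd(33, 6) = 3, so the sample visits 6/3 = 2 distinct residues mod 6.
Start 5 is clinic day 5; the clinic days hit are 2, 5.

2, 5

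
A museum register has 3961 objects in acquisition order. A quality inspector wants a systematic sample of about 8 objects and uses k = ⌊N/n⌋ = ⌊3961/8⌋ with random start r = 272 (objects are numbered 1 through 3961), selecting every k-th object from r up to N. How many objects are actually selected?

8

k = ⌊3961/8⌋ = 495
Achieved size = ⌊(3961 − 272)/495⌋ + 1 = ⌊3689/495⌋ + 1 = 7 + 1 = 8
(last selection: 272 + 7×495 = 3737 ≤ 3961; next would be 4232 > 3961)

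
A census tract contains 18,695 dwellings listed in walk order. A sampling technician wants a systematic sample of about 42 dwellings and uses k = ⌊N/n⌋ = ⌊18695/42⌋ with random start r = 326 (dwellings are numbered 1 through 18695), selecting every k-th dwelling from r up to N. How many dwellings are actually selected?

k = ⌊18695/42⌋ = 445
Achieved size = ⌊(18695 − 326)/445⌋ + 1 = ⌊18369/445⌋ + 1 = 41 + 1 = 42
(last selection: 326 + 41×445 = 18571 ≤ 18695; next would be 19016 > 18695)

42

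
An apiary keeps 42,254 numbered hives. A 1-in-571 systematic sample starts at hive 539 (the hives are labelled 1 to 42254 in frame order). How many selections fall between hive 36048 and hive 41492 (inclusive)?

k = 571
First selection ≥ 36048: 539 + ⌈(36048−539)/571⌉·571 = 539 + 63×571 = 36512
Last selection ≤ 41492: 539 + ⌊(41492−539)/571⌋·571 = 539 + 71×571 = 41080
Count = 71 − 63 + 1 = 9

9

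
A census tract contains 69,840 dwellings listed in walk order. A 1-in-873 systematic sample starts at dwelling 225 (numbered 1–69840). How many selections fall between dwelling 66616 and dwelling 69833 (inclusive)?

3

k = 873
First selection ≥ 66616: 225 + ⌈(66616−225)/873⌉·873 = 225 + 77×873 = 67446
Last selection ≤ 69833: 225 + ⌊(69833−225)/873⌋·873 = 225 + 79×873 = 69192
Count = 79 − 77 + 1 = 3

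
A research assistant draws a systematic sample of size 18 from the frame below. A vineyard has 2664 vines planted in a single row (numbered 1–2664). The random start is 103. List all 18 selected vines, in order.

103, 251, 399, 547, 695, 843, 991, 1139, 1287, 1435, 1583, 1731, 1879, 2027, 2175, 2323, 2471, 2619

k = N/n = 2664/18 = 148
vine 1: 103
vine 2: 103 + 148 = 251
vine 3: 251 + 148 = 399
vine 4: 399 + 148 = 547
vine 5: 547 + 148 = 695
vine 6: 695 + 148 = 843
vine 7: 843 + 148 = 991
vine 8: 991 + 148 = 1139
vine 9: 1139 + 148 = 1287
vine 10: 1287 + 148 = 1435
vine 11: 1435 + 148 = 1583
vine 12: 1583 + 148 = 1731
vine 13: 1731 + 148 = 1879
vine 14: 1879 + 148 = 2027
vine 15: 2027 + 148 = 2175
vine 16: 2175 + 148 = 2323
vine 17: 2323 + 148 = 2471
vine 18: 2471 + 148 = 2619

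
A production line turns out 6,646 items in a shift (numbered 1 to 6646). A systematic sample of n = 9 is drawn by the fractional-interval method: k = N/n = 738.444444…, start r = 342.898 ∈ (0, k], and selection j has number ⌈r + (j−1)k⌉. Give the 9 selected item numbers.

343, 1082, 1820, 2559, 3297, 4036, 4774, 5513, 6251

j=1: r + 0k = 342.898 → ⌈·⌉ = 343
j=2: r + 1k = 1081.342444… → ⌈·⌉ = 1082
j=3: r + 2k = 1819.786888… → ⌈·⌉ = 1820
j=4: r + 3k = 2558.231333… → ⌈·⌉ = 2559
j=5: r + 4k = 3296.675777… → ⌈·⌉ = 3297
j=6: r + 5k = 4035.120222… → ⌈·⌉ = 4036
j=7: r + 6k = 4773.564666… → ⌈·⌉ = 4774
j=8: r + 7k = 5512.009111… → ⌈·⌉ = 5513
j=9: r + 8k = 6250.453555… → ⌈·⌉ = 6251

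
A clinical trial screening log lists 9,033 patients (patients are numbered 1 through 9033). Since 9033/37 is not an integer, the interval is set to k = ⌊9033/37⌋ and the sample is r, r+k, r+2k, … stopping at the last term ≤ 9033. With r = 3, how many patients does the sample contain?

38

k = ⌊9033/37⌋ = 244
Achieved size = ⌊(9033 − 3)/244⌋ + 1 = ⌊9030/244⌋ + 1 = 37 + 1 = 38
(last selection: 3 + 37×244 = 9031 ≤ 9033; next would be 9275 > 9033)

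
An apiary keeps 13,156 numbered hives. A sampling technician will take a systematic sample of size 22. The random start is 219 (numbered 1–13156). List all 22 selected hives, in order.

k = N/n = 13156/22 = 598
hive 1: 219
hive 2: 219 + 598 = 817
hive 3: 817 + 598 = 1415
hive 4: 1415 + 598 = 2013
hive 5: 2013 + 598 = 2611
hive 6: 2611 + 598 = 3209
hive 7: 3209 + 598 = 3807
hive 8: 3807 + 598 = 4405
hive 9: 4405 + 598 = 5003
hive 10: 5003 + 598 = 5601
hive 11: 5601 + 598 = 6199
hive 12: 6199 + 598 = 6797
hive 13: 6797 + 598 = 7395
hive 14: 7395 + 598 = 7993
hive 15: 7993 + 598 = 8591
hive 16: 8591 + 598 = 9189
hive 17: 9189 + 598 = 9787
hive 18: 9787 + 598 = 10385
hive 19: 10385 + 598 = 10983
hive 20: 10983 + 598 = 11581
hive 21: 11581 + 598 = 12179
hive 22: 12179 + 598 = 12777

219, 817, 1415, 2013, 2611, 3209, 3807, 4405, 5003, 5601, 6199, 6797, 7395, 7993, 8591, 9189, 9787, 10385, 10983, 11581, 12179, 12777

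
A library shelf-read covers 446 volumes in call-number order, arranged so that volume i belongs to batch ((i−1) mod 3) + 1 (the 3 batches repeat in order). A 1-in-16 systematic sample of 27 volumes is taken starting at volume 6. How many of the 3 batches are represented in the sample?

3

Consecutive selections differ by k = 16, so their batch numbers differ by 16 mod 3 = 1.
gcd(16, 3) = 1, so the sample visits 3/1 = 3 distinct residues mod 3.
Start 6 is batch 3; the batches hit are 1, 2, 3.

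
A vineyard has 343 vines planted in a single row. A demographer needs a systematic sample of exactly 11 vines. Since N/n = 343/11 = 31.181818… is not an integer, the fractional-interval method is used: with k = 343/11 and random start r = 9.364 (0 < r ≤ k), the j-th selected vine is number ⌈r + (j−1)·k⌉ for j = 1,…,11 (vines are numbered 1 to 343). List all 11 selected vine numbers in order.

10, 41, 72, 103, 135, 166, 197, 228, 259, 291, 322

j=1: r + 0k = 9.364 → ⌈·⌉ = 10
j=2: r + 1k = 40.545818… → ⌈·⌉ = 41
j=3: r + 2k = 71.727636… → ⌈·⌉ = 72
j=4: r + 3k = 102.909454… → ⌈·⌉ = 103
j=5: r + 4k = 134.091272… → ⌈·⌉ = 135
j=6: r + 5k = 165.273090… → ⌈·⌉ = 166
j=7: r + 6k = 196.454909… → ⌈·⌉ = 197
j=8: r + 7k = 227.636727… → ⌈·⌉ = 228
j=9: r + 8k = 258.818545… → ⌈·⌉ = 259
j=10: r + 9k = 290.000363… → ⌈·⌉ = 291
j=11: r + 10k = 321.182181… → ⌈·⌉ = 322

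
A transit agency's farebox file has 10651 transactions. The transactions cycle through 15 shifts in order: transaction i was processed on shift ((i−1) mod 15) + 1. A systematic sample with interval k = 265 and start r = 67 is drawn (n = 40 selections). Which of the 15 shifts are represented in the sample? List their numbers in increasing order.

2, 7, 12

Consecutive selections differ by k = 265, so their shift numbers differ by 265 mod 15 = 10.
gcd(265, 15) = 5, so the sample visits 15/5 = 3 distinct residues mod 15.
Start 67 is shift 7; the shifts hit are 2, 7, 12.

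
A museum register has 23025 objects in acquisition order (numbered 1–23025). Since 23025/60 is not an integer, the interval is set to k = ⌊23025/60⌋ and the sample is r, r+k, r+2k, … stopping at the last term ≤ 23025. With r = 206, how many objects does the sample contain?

60

k = ⌊23025/60⌋ = 383
Achieved size = ⌊(23025 − 206)/383⌋ + 1 = ⌊22819/383⌋ + 1 = 59 + 1 = 60
(last selection: 206 + 59×383 = 22803 ≤ 23025; next would be 23186 > 23025)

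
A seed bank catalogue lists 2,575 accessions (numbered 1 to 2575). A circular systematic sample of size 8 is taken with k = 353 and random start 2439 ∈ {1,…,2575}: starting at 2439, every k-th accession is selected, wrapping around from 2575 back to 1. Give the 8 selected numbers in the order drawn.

2439, 217, 570, 923, 1276, 1629, 1982, 2335

Selection 1: 2439
Selection 2: 2439 + 353 = 2792 → 2792 − 2575 = 217
Selection 3: 217 + 353 = 570
Selection 4: 570 + 353 = 923
Selection 5: 923 + 353 = 1276
Selection 6: 1276 + 353 = 1629
Selection 7: 1629 + 353 = 1982
Selection 8: 1982 + 353 = 2335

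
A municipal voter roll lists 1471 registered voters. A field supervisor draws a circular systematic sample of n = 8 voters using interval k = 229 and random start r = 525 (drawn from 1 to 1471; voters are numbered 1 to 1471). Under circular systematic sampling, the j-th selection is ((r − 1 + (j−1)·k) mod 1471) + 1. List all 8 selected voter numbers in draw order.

525, 754, 983, 1212, 1441, 199, 428, 657

Selection 1: 525
Selection 2: 525 + 229 = 754
Selection 3: 754 + 229 = 983
Selection 4: 983 + 229 = 1212
Selection 5: 1212 + 229 = 1441
Selection 6: 1441 + 229 = 1670 → 1670 − 1471 = 199
Selection 7: 199 + 229 = 428
Selection 8: 428 + 229 = 657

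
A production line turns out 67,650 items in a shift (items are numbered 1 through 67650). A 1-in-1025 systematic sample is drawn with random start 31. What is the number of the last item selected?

66656

k = 1025
66th selection = r + (66−1)·k = 31 + 65×1025 = 31 + 66625 = 66656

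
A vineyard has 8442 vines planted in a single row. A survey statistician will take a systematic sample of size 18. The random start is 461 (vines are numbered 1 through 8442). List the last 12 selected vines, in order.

3275, 3744, 4213, 4682, 5151, 5620, 6089, 6558, 7027, 7496, 7965, 8434

k = N/n = 8442/18 = 469
7th selection = 461 + 6×469 = 3275
8th: 3275 + 469 = 3744
9th: 3744 + 469 = 4213
10th: 4213 + 469 = 4682
11th: 4682 + 469 = 5151
12th: 5151 + 469 = 5620
13th: 5620 + 469 = 6089
14th: 6089 + 469 = 6558
15th: 6558 + 469 = 7027
16th: 7027 + 469 = 7496
17th: 7496 + 469 = 7965
18th: 7965 + 469 = 8434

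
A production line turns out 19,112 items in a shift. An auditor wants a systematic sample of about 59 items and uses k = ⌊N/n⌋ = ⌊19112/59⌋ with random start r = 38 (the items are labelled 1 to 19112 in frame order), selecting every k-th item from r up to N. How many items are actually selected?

k = ⌊19112/59⌋ = 323
Achieved size = ⌊(19112 − 38)/323⌋ + 1 = ⌊19074/323⌋ + 1 = 59 + 1 = 60
(last selection: 38 + 59×323 = 19095 ≤ 19112; next would be 19418 > 19112)

60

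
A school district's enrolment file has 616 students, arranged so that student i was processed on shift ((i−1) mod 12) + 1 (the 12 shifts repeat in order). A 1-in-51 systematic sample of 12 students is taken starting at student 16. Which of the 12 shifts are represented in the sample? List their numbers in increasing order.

Consecutive selections differ by k = 51, so their shift numbers differ by 51 mod 12 = 3.
gcd(51, 12) = 3, so the sample visits 12/3 = 4 distinct residues mod 12.
Start 16 is shift 4; the shifts hit are 1, 4, 7, 10.

1, 4, 7, 10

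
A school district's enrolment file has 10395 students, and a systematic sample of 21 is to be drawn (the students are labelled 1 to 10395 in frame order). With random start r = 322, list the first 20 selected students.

k = N/n = 10395/21 = 495
student 1: 322
student 2: 322 + 495 = 817
student 3: 817 + 495 = 1312
student 4: 1312 + 495 = 1807
student 5: 1807 + 495 = 2302
student 6: 2302 + 495 = 2797
student 7: 2797 + 495 = 3292
student 8: 3292 + 495 = 3787
student 9: 3787 + 495 = 4282
student 10: 4282 + 495 = 4777
student 11: 4777 + 495 = 5272
student 12: 5272 + 495 = 5767
student 13: 5767 + 495 = 6262
student 14: 6262 + 495 = 6757
student 15: 6757 + 495 = 7252
student 16: 7252 + 495 = 7747
student 17: 7747 + 495 = 8242
student 18: 8242 + 495 = 8737
student 19: 8737 + 495 = 9232
student 20: 9232 + 495 = 9727

322, 817, 1312, 1807, 2302, 2797, 3292, 3787, 4282, 4777, 5272, 5767, 6262, 6757, 7252, 7747, 8242, 8737, 9232, 9727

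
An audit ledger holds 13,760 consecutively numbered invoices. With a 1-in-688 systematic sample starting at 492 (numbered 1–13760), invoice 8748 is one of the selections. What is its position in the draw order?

13

k = 688
position = (8748 − 492)/688 + 1 = 8256/688 + 1 = 12 + 1 = 13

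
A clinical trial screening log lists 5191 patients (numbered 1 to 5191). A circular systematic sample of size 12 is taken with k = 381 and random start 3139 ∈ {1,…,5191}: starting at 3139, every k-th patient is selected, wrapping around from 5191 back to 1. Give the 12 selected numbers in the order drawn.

Selection 1: 3139
Selection 2: 3139 + 381 = 3520
Selection 3: 3520 + 381 = 3901
Selection 4: 3901 + 381 = 4282
Selection 5: 4282 + 381 = 4663
Selection 6: 4663 + 381 = 5044
Selection 7: 5044 + 381 = 5425 → 5425 − 5191 = 234
Selection 8: 234 + 381 = 615
Selection 9: 615 + 381 = 996
Selection 10: 996 + 381 = 1377
Selection 11: 1377 + 381 = 1758
Selection 12: 1758 + 381 = 2139

3139, 3520, 3901, 4282, 4663, 5044, 234, 615, 996, 1377, 1758, 2139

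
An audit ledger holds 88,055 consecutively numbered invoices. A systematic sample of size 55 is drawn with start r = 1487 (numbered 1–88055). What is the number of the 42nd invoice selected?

k = 88055/55 = 1601
42nd selection = r + (42−1)·k = 1487 + 41×1601 = 1487 + 65641 = 67128

67128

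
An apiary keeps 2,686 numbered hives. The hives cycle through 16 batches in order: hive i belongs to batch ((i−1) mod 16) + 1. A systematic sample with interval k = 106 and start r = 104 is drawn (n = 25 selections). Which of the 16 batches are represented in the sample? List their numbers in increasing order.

Consecutive selections differ by k = 106, so their batch numbers differ by 106 mod 16 = 10.
gcd(106, 16) = 2, so the sample visits 16/2 = 8 distinct residues mod 16.
Start 104 is batch 8; the batches hit are 2, 4, 6, 8, 10, 12, 14, 16.

2, 4, 6, 8, 10, 12, 14, 16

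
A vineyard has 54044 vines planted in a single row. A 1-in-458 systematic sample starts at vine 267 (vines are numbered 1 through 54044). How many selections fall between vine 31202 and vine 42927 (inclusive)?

26

k = 458
First selection ≥ 31202: 267 + ⌈(31202−267)/458⌉·458 = 267 + 68×458 = 31411
Last selection ≤ 42927: 267 + ⌊(42927−267)/458⌋·458 = 267 + 93×458 = 42861
Count = 93 − 68 + 1 = 26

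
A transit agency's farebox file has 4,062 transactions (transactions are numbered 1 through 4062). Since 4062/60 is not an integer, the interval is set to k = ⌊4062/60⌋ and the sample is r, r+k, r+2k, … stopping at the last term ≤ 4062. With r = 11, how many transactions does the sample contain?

k = ⌊4062/60⌋ = 67
Achieved size = ⌊(4062 − 11)/67⌋ + 1 = ⌊4051/67⌋ + 1 = 60 + 1 = 61
(last selection: 11 + 60×67 = 4031 ≤ 4062; next would be 4098 > 4062)

61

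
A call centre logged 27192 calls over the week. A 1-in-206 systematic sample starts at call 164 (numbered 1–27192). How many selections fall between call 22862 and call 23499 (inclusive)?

3

k = 206
First selection ≥ 22862: 164 + ⌈(22862−164)/206⌉·206 = 164 + 111×206 = 23030
Last selection ≤ 23499: 164 + ⌊(23499−164)/206⌋·206 = 164 + 113×206 = 23442
Count = 113 − 111 + 1 = 3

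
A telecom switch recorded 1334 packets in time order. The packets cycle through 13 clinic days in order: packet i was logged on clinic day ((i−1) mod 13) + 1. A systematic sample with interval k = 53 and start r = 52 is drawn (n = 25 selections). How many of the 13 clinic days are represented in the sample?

13

Consecutive selections differ by k = 53, so their clinic day numbers differ by 53 mod 13 = 1.
gcd(53, 13) = 1, so the sample visits 13/1 = 13 distinct residues mod 13.
Start 52 is clinic day 13; the clinic days hit are 1, 2, 3, 4, 5, 6, 7, 8, 9, 10, 11, 12, 13.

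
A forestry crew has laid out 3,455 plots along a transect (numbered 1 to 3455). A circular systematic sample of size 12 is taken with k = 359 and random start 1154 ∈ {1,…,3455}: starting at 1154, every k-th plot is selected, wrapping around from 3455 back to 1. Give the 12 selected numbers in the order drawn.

Selection 1: 1154
Selection 2: 1154 + 359 = 1513
Selection 3: 1513 + 359 = 1872
Selection 4: 1872 + 359 = 2231
Selection 5: 2231 + 359 = 2590
Selection 6: 2590 + 359 = 2949
Selection 7: 2949 + 359 = 3308
Selection 8: 3308 + 359 = 3667 → 3667 − 3455 = 212
Selection 9: 212 + 359 = 571
Selection 10: 571 + 359 = 930
Selection 11: 930 + 359 = 1289
Selection 12: 1289 + 359 = 1648

1154, 1513, 1872, 2231, 2590, 2949, 3308, 212, 571, 930, 1289, 1648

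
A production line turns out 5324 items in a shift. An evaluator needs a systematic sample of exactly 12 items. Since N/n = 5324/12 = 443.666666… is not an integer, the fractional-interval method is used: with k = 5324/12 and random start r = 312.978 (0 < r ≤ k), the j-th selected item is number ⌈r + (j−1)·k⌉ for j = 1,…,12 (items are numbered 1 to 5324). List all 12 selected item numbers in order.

j=1: r + 0k = 312.978 → ⌈·⌉ = 313
j=2: r + 1k = 756.644666… → ⌈·⌉ = 757
j=3: r + 2k = 1200.311333… → ⌈·⌉ = 1201
j=4: r + 3k = 1643.978 → ⌈·⌉ = 1644
j=5: r + 4k = 2087.644666… → ⌈·⌉ = 2088
j=6: r + 5k = 2531.311333… → ⌈·⌉ = 2532
j=7: r + 6k = 2974.978 → ⌈·⌉ = 2975
j=8: r + 7k = 3418.644666… → ⌈·⌉ = 3419
j=9: r + 8k = 3862.311333… → ⌈·⌉ = 3863
j=10: r + 9k = 4305.978 → ⌈·⌉ = 4306
j=11: r + 10k = 4749.644666… → ⌈·⌉ = 4750
j=12: r + 11k = 5193.311333… → ⌈·⌉ = 5194

313, 757, 1201, 1644, 2088, 2532, 2975, 3419, 3863, 4306, 4750, 5194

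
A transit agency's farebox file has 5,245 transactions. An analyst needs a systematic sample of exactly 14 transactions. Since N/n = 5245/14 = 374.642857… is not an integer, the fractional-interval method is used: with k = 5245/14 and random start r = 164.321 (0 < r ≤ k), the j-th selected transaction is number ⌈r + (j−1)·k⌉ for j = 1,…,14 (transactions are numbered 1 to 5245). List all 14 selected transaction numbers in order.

j=1: r + 0k = 164.321 → ⌈·⌉ = 165
j=2: r + 1k = 538.963857… → ⌈·⌉ = 539
j=3: r + 2k = 913.606714… → ⌈·⌉ = 914
j=4: r + 3k = 1288.249571… → ⌈·⌉ = 1289
j=5: r + 4k = 1662.892428… → ⌈·⌉ = 1663
j=6: r + 5k = 2037.535285… → ⌈·⌉ = 2038
j=7: r + 6k = 2412.178142… → ⌈·⌉ = 2413
j=8: r + 7k = 2786.821 → ⌈·⌉ = 2787
j=9: r + 8k = 3161.463857… → ⌈·⌉ = 3162
j=10: r + 9k = 3536.106714… → ⌈·⌉ = 3537
j=11: r + 10k = 3910.749571… → ⌈·⌉ = 3911
j=12: r + 11k = 4285.392428… → ⌈·⌉ = 4286
j=13: r + 12k = 4660.035285… → ⌈·⌉ = 4661
j=14: r + 13k = 5034.678142… → ⌈·⌉ = 5035

165, 539, 914, 1289, 1663, 2038, 2413, 2787, 3162, 3537, 3911, 4286, 4661, 5035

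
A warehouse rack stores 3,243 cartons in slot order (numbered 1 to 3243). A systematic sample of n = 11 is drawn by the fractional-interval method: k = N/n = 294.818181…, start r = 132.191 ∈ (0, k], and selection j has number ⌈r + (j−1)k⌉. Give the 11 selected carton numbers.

133, 428, 722, 1017, 1312, 1607, 1902, 2196, 2491, 2786, 3081

j=1: r + 0k = 132.191 → ⌈·⌉ = 133
j=2: r + 1k = 427.009181… → ⌈·⌉ = 428
j=3: r + 2k = 721.827363… → ⌈·⌉ = 722
j=4: r + 3k = 1016.645545… → ⌈·⌉ = 1017
j=5: r + 4k = 1311.463727… → ⌈·⌉ = 1312
j=6: r + 5k = 1606.281909… → ⌈·⌉ = 1607
j=7: r + 6k = 1901.100090… → ⌈·⌉ = 1902
j=8: r + 7k = 2195.918272… → ⌈·⌉ = 2196
j=9: r + 8k = 2490.736454… → ⌈·⌉ = 2491
j=10: r + 9k = 2785.554636… → ⌈·⌉ = 2786
j=11: r + 10k = 3080.372818… → ⌈·⌉ = 3081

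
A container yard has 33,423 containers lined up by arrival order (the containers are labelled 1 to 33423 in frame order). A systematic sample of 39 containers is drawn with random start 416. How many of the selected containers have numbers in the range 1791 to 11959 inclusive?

k = 33423/39 = 857
First selection ≥ 1791: 416 + ⌈(1791−416)/857⌉·857 = 416 + 2×857 = 2130
Last selection ≤ 11959: 416 + ⌊(11959−416)/857⌋·857 = 416 + 13×857 = 11557
Count = 13 − 2 + 1 = 12

12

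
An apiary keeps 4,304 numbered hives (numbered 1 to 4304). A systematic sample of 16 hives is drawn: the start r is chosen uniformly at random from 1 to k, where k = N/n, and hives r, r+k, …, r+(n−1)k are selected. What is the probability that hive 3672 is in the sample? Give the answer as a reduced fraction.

1/269

k = 4304/16 = 269.
Hive 3672 is selected iff r ≡ 3672 (mod 269); exactly one such r in {1,…,269}.
Inclusion probability = 1/269.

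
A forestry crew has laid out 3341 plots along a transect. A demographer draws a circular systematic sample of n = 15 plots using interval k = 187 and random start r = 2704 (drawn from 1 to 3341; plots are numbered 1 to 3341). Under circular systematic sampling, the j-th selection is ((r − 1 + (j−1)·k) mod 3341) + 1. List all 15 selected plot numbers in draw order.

2704, 2891, 3078, 3265, 111, 298, 485, 672, 859, 1046, 1233, 1420, 1607, 1794, 1981

Selection 1: 2704
Selection 2: 2704 + 187 = 2891
Selection 3: 2891 + 187 = 3078
Selection 4: 3078 + 187 = 3265
Selection 5: 3265 + 187 = 3452 → 3452 − 3341 = 111
Selection 6: 111 + 187 = 298
Selection 7: 298 + 187 = 485
Selection 8: 485 + 187 = 672
Selection 9: 672 + 187 = 859
Selection 10: 859 + 187 = 1046
Selection 11: 1046 + 187 = 1233
Selection 12: 1233 + 187 = 1420
Selection 13: 1420 + 187 = 1607
Selection 14: 1607 + 187 = 1794
Selection 15: 1794 + 187 = 1981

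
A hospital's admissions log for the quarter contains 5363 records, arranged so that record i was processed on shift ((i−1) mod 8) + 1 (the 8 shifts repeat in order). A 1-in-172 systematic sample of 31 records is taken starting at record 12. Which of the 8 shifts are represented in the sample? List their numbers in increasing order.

Consecutive selections differ by k = 172, so their shift numbers differ by 172 mod 8 = 4.
gcd(172, 8) = 4, so the sample visits 8/4 = 2 distinct residues mod 8.
Start 12 is shift 4; the shifts hit are 4, 8.

4, 8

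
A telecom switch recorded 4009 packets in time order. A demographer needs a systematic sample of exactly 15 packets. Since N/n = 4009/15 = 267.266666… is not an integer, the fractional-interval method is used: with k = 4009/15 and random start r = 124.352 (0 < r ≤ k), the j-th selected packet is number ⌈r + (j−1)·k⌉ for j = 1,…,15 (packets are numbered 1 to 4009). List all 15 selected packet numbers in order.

125, 392, 659, 927, 1194, 1461, 1728, 1996, 2263, 2530, 2798, 3065, 3332, 3599, 3867

j=1: r + 0k = 124.352 → ⌈·⌉ = 125
j=2: r + 1k = 391.618666… → ⌈·⌉ = 392
j=3: r + 2k = 658.885333… → ⌈·⌉ = 659
j=4: r + 3k = 926.152 → ⌈·⌉ = 927
j=5: r + 4k = 1193.418666… → ⌈·⌉ = 1194
j=6: r + 5k = 1460.685333… → ⌈·⌉ = 1461
j=7: r + 6k = 1727.952 → ⌈·⌉ = 1728
j=8: r + 7k = 1995.218666… → ⌈·⌉ = 1996
j=9: r + 8k = 2262.485333… → ⌈·⌉ = 2263
j=10: r + 9k = 2529.752 → ⌈·⌉ = 2530
j=11: r + 10k = 2797.018666… → ⌈·⌉ = 2798
j=12: r + 11k = 3064.285333… → ⌈·⌉ = 3065
j=13: r + 12k = 3331.552 → ⌈·⌉ = 3332
j=14: r + 13k = 3598.818666… → ⌈·⌉ = 3599
j=15: r + 14k = 3866.085333… → ⌈·⌉ = 3867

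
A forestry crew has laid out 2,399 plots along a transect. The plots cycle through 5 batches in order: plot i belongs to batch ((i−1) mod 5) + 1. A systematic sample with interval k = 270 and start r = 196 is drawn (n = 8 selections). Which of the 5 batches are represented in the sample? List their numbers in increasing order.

1

Consecutive selections differ by k = 270, so their batch numbers differ by 270 mod 5 = 0.
gcd(270, 5) = 5, so the sample visits 5/5 = 1 distinct residues mod 5.
Start 196 is batch 1; the batches hit are 1.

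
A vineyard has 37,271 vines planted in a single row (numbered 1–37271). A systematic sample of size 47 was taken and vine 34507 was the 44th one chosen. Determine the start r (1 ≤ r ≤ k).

408

k = 37271/47 = 793
r = 34507 − (44−1)×793 = 34507 − 34099 = 408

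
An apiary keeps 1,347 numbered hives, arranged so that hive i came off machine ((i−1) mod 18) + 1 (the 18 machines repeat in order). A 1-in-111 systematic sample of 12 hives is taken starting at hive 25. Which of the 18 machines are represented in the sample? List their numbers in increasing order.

1, 4, 7, 10, 13, 16

Consecutive selections differ by k = 111, so their machine numbers differ by 111 mod 18 = 3.
gcd(111, 18) = 3, so the sample visits 18/3 = 6 distinct residues mod 18.
Start 25 is machine 7; the machines hit are 1, 4, 7, 10, 13, 16.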